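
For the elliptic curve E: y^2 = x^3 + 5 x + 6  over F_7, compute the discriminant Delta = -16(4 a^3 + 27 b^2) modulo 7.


4 a^3 + 27 b^2 = 4*5^3 + 27*6^2 = 500 + 972 = 1472
Delta = -16 * (1472) = -23552
Delta mod 7 = 3

Delta = 3 (mod 7)


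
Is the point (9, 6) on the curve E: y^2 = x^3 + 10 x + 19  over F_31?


Check whether y^2 = x^3 + 10 x + 19 (mod 31) for (x, y) = (9, 6).
LHS: y^2 = 6^2 mod 31 = 5
RHS: x^3 + 10 x + 19 = 9^3 + 10*9 + 19 mod 31 = 1
LHS != RHS

No, not on the curve


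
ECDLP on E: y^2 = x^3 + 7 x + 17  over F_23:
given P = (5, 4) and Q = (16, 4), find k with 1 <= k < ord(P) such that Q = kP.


Enumerate multiples of P until we hit Q = (16, 4):
  1P = (5, 4)
  2P = (16, 4)
Match found at i = 2.

k = 2


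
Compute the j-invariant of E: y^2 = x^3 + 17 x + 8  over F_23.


Delta = -16(4 a^3 + 27 b^2) mod 23 = 22
-1728 * (4 a)^3 = -1728 * (4*17)^3 mod 23 = 3
j = 3 * 22^(-1) mod 23 = 20

j = 20 (mod 23)


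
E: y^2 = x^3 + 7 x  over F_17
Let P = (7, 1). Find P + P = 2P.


Doubling: s = (3 x1^2 + a) / (2 y1)
s = (3*7^2 + 7) / (2*1) mod 17 = 9
x3 = s^2 - 2 x1 mod 17 = 9^2 - 2*7 = 16
y3 = s (x1 - x3) - y1 mod 17 = 9 * (7 - 16) - 1 = 3

2P = (16, 3)


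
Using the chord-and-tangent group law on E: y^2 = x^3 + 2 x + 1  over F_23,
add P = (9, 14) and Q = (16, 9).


P != Q, so use the chord formula.
s = (y2 - y1) / (x2 - x1) = (18) / (7) mod 23 = 19
x3 = s^2 - x1 - x2 mod 23 = 19^2 - 9 - 16 = 14
y3 = s (x1 - x3) - y1 mod 23 = 19 * (9 - 14) - 14 = 6

P + Q = (14, 6)


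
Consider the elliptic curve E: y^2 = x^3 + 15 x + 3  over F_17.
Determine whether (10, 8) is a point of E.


Check whether y^2 = x^3 + 15 x + 3 (mod 17) for (x, y) = (10, 8).
LHS: y^2 = 8^2 mod 17 = 13
RHS: x^3 + 15 x + 3 = 10^3 + 15*10 + 3 mod 17 = 14
LHS != RHS

No, not on the curve


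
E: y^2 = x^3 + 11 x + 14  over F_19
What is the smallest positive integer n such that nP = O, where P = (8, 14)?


Compute successive multiples of P until we hit O:
  1P = (8, 14)
  2P = (14, 9)
  3P = (13, 6)
  4P = (15, 1)
  5P = (1, 11)
  6P = (16, 7)
  7P = (2, 14)
  8P = (9, 5)
  ... (continuing to 25P)
  25P = O

ord(P) = 25


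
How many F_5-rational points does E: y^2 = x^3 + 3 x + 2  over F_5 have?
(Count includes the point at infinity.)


For each x in F_5, count y with y^2 = x^3 + 3 x + 2 mod 5:
  x = 1: RHS = 1, y in [1, 4]  -> 2 point(s)
  x = 2: RHS = 1, y in [1, 4]  -> 2 point(s)
Affine points: 4. Add the point at infinity: total = 5.

#E(F_5) = 5


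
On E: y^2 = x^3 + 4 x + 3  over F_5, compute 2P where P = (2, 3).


Doubling: s = (3 x1^2 + a) / (2 y1)
s = (3*2^2 + 4) / (2*3) mod 5 = 1
x3 = s^2 - 2 x1 mod 5 = 1^2 - 2*2 = 2
y3 = s (x1 - x3) - y1 mod 5 = 1 * (2 - 2) - 3 = 2

2P = (2, 2)


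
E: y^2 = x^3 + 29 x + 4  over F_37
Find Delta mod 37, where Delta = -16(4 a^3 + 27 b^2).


4 a^3 + 27 b^2 = 4*29^3 + 27*4^2 = 97556 + 432 = 97988
Delta = -16 * (97988) = -1567808
Delta mod 37 = 30

Delta = 30 (mod 37)


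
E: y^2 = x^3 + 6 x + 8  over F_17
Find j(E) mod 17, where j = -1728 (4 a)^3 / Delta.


Delta = -16(4 a^3 + 27 b^2) mod 17 = 8
-1728 * (4 a)^3 = -1728 * (4*6)^3 mod 17 = 1
j = 1 * 8^(-1) mod 17 = 15

j = 15 (mod 17)


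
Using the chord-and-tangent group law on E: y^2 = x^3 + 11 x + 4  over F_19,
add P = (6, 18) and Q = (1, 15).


P != Q, so use the chord formula.
s = (y2 - y1) / (x2 - x1) = (16) / (14) mod 19 = 12
x3 = s^2 - x1 - x2 mod 19 = 12^2 - 6 - 1 = 4
y3 = s (x1 - x3) - y1 mod 19 = 12 * (6 - 4) - 18 = 6

P + Q = (4, 6)


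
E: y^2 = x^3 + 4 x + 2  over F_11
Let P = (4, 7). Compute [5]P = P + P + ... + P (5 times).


k = 5 = 101_2 (binary, LSB first: 101)
Double-and-add from P = (4, 7):
  bit 0 = 1: acc = O + (4, 7) = (4, 7)
  bit 1 = 0: acc unchanged = (4, 7)
  bit 2 = 1: acc = (4, 7) + (4, 7) = (4, 4)

5P = (4, 4)


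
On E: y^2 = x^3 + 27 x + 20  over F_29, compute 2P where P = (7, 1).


Doubling: s = (3 x1^2 + a) / (2 y1)
s = (3*7^2 + 27) / (2*1) mod 29 = 0
x3 = s^2 - 2 x1 mod 29 = 0^2 - 2*7 = 15
y3 = s (x1 - x3) - y1 mod 29 = 0 * (7 - 15) - 1 = 28

2P = (15, 28)


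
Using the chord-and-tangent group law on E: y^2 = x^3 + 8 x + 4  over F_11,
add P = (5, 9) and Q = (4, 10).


P != Q, so use the chord formula.
s = (y2 - y1) / (x2 - x1) = (1) / (10) mod 11 = 10
x3 = s^2 - x1 - x2 mod 11 = 10^2 - 5 - 4 = 3
y3 = s (x1 - x3) - y1 mod 11 = 10 * (5 - 3) - 9 = 0

P + Q = (3, 0)


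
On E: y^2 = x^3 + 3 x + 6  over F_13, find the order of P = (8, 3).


Compute successive multiples of P until we hit O:
  1P = (8, 3)
  2P = (10, 10)
  3P = (4, 11)
  4P = (5, 4)
  5P = (3, 4)
  6P = (1, 6)
  7P = (1, 7)
  8P = (3, 9)
  ... (continuing to 13P)
  13P = O

ord(P) = 13


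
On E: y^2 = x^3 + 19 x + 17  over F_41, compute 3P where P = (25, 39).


k = 3 = 11_2 (binary, LSB first: 11)
Double-and-add from P = (25, 39):
  bit 0 = 1: acc = O + (25, 39) = (25, 39)
  bit 1 = 1: acc = (25, 39) + (36, 24) = (11, 9)

3P = (11, 9)


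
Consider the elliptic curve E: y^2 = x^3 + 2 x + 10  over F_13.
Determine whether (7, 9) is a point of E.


Check whether y^2 = x^3 + 2 x + 10 (mod 13) for (x, y) = (7, 9).
LHS: y^2 = 9^2 mod 13 = 3
RHS: x^3 + 2 x + 10 = 7^3 + 2*7 + 10 mod 13 = 3
LHS = RHS

Yes, on the curve


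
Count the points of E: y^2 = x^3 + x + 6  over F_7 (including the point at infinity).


For each x in F_7, count y with y^2 = x^3 + 1 x + 6 mod 7:
  x = 1: RHS = 1, y in [1, 6]  -> 2 point(s)
  x = 2: RHS = 2, y in [3, 4]  -> 2 point(s)
  x = 3: RHS = 1, y in [1, 6]  -> 2 point(s)
  x = 4: RHS = 4, y in [2, 5]  -> 2 point(s)
  x = 6: RHS = 4, y in [2, 5]  -> 2 point(s)
Affine points: 10. Add the point at infinity: total = 11.

#E(F_7) = 11


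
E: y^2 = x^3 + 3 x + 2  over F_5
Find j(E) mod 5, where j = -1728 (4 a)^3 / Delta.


Delta = -16(4 a^3 + 27 b^2) mod 5 = 4
-1728 * (4 a)^3 = -1728 * (4*3)^3 mod 5 = 1
j = 1 * 4^(-1) mod 5 = 4

j = 4 (mod 5)


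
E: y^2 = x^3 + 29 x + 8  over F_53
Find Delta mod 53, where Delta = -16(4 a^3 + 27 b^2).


4 a^3 + 27 b^2 = 4*29^3 + 27*8^2 = 97556 + 1728 = 99284
Delta = -16 * (99284) = -1588544
Delta mod 53 = 25

Delta = 25 (mod 53)


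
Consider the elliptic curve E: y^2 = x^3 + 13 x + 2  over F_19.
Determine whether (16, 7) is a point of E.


Check whether y^2 = x^3 + 13 x + 2 (mod 19) for (x, y) = (16, 7).
LHS: y^2 = 7^2 mod 19 = 11
RHS: x^3 + 13 x + 2 = 16^3 + 13*16 + 2 mod 19 = 12
LHS != RHS

No, not on the curve


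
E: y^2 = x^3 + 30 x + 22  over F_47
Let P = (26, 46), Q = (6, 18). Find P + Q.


P != Q, so use the chord formula.
s = (y2 - y1) / (x2 - x1) = (19) / (27) mod 47 = 39
x3 = s^2 - x1 - x2 mod 47 = 39^2 - 26 - 6 = 32
y3 = s (x1 - x3) - y1 mod 47 = 39 * (26 - 32) - 46 = 2

P + Q = (32, 2)


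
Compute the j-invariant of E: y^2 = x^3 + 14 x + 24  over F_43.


Delta = -16(4 a^3 + 27 b^2) mod 43 = 5
-1728 * (4 a)^3 = -1728 * (4*14)^3 mod 43 = 11
j = 11 * 5^(-1) mod 43 = 28

j = 28 (mod 43)


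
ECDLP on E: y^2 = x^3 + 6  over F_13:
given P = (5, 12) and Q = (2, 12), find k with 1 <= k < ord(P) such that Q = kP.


Enumerate multiples of P until we hit Q = (2, 12):
  1P = (5, 12)
  2P = (2, 12)
Match found at i = 2.

k = 2


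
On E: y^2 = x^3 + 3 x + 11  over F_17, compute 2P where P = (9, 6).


k = 2 = 10_2 (binary, LSB first: 01)
Double-and-add from P = (9, 6):
  bit 0 = 0: acc unchanged = O
  bit 1 = 1: acc = O + (7, 1) = (7, 1)

2P = (7, 1)


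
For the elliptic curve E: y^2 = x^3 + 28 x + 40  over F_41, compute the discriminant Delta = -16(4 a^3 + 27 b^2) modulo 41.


4 a^3 + 27 b^2 = 4*28^3 + 27*40^2 = 87808 + 43200 = 131008
Delta = -16 * (131008) = -2096128
Delta mod 41 = 38

Delta = 38 (mod 41)


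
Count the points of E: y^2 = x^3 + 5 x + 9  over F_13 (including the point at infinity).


For each x in F_13, count y with y^2 = x^3 + 5 x + 9 mod 13:
  x = 0: RHS = 9, y in [3, 10]  -> 2 point(s)
  x = 2: RHS = 1, y in [1, 12]  -> 2 point(s)
  x = 3: RHS = 12, y in [5, 8]  -> 2 point(s)
  x = 5: RHS = 3, y in [4, 9]  -> 2 point(s)
  x = 7: RHS = 10, y in [6, 7]  -> 2 point(s)
  x = 9: RHS = 3, y in [4, 9]  -> 2 point(s)
  x = 11: RHS = 4, y in [2, 11]  -> 2 point(s)
  x = 12: RHS = 3, y in [4, 9]  -> 2 point(s)
Affine points: 16. Add the point at infinity: total = 17.

#E(F_13) = 17


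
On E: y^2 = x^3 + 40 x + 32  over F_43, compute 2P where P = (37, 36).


Doubling: s = (3 x1^2 + a) / (2 y1)
s = (3*37^2 + 40) / (2*36) mod 43 = 14
x3 = s^2 - 2 x1 mod 43 = 14^2 - 2*37 = 36
y3 = s (x1 - x3) - y1 mod 43 = 14 * (37 - 36) - 36 = 21

2P = (36, 21)


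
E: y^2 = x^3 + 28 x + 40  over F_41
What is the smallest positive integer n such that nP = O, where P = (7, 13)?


Compute successive multiples of P until we hit O:
  1P = (7, 13)
  2P = (31, 21)
  3P = (35, 5)
  4P = (20, 20)
  5P = (32, 24)
  6P = (10, 7)
  7P = (28, 29)
  8P = (5, 10)
  ... (continuing to 21P)
  21P = O

ord(P) = 21


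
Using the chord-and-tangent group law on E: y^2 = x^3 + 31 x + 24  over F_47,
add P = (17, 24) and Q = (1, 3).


P != Q, so use the chord formula.
s = (y2 - y1) / (x2 - x1) = (26) / (31) mod 47 = 16
x3 = s^2 - x1 - x2 mod 47 = 16^2 - 17 - 1 = 3
y3 = s (x1 - x3) - y1 mod 47 = 16 * (17 - 3) - 24 = 12

P + Q = (3, 12)


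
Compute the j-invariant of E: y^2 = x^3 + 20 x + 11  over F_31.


Delta = -16(4 a^3 + 27 b^2) mod 31 = 21
-1728 * (4 a)^3 = -1728 * (4*20)^3 mod 31 = 1
j = 1 * 21^(-1) mod 31 = 3

j = 3 (mod 31)


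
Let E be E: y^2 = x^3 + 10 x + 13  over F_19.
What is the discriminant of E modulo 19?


4 a^3 + 27 b^2 = 4*10^3 + 27*13^2 = 4000 + 4563 = 8563
Delta = -16 * (8563) = -137008
Delta mod 19 = 1

Delta = 1 (mod 19)


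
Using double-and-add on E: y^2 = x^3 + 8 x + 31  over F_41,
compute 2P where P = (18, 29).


k = 2 = 10_2 (binary, LSB first: 01)
Double-and-add from P = (18, 29):
  bit 0 = 0: acc unchanged = O
  bit 1 = 1: acc = O + (13, 6) = (13, 6)

2P = (13, 6)


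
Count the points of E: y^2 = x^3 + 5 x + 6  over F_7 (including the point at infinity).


For each x in F_7, count y with y^2 = x^3 + 5 x + 6 mod 7:
  x = 5: RHS = 2, y in [3, 4]  -> 2 point(s)
  x = 6: RHS = 0, y in [0]  -> 1 point(s)
Affine points: 3. Add the point at infinity: total = 4.

#E(F_7) = 4


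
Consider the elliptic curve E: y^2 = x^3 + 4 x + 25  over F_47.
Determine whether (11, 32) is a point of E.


Check whether y^2 = x^3 + 4 x + 25 (mod 47) for (x, y) = (11, 32).
LHS: y^2 = 32^2 mod 47 = 37
RHS: x^3 + 4 x + 25 = 11^3 + 4*11 + 25 mod 47 = 37
LHS = RHS

Yes, on the curve


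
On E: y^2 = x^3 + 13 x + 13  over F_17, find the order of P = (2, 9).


Compute successive multiples of P until we hit O:
  1P = (2, 9)
  2P = (9, 3)
  3P = (5, 13)
  4P = (8, 0)
  5P = (5, 4)
  6P = (9, 14)
  7P = (2, 8)
  8P = O

ord(P) = 8


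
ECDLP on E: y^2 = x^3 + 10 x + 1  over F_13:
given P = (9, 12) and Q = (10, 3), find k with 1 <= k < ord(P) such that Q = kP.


Enumerate multiples of P until we hit Q = (10, 3):
  1P = (9, 12)
  2P = (4, 12)
  3P = (0, 1)
  4P = (1, 5)
  5P = (6, 2)
  6P = (12, 4)
  7P = (2, 4)
  8P = (11, 8)
  9P = (10, 3)
Match found at i = 9.

k = 9


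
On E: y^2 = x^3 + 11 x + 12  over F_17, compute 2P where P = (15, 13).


Doubling: s = (3 x1^2 + a) / (2 y1)
s = (3*15^2 + 11) / (2*13) mod 17 = 12
x3 = s^2 - 2 x1 mod 17 = 12^2 - 2*15 = 12
y3 = s (x1 - x3) - y1 mod 17 = 12 * (15 - 12) - 13 = 6

2P = (12, 6)


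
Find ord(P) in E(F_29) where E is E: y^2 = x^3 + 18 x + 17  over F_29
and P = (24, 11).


Compute successive multiples of P until we hit O:
  1P = (24, 11)
  2P = (6, 15)
  3P = (8, 8)
  4P = (1, 6)
  5P = (20, 5)
  6P = (9, 26)
  7P = (26, 20)
  8P = (21, 17)
  ... (continuing to 28P)
  28P = O

ord(P) = 28


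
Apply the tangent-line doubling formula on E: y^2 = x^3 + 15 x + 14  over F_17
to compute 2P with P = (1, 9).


Doubling: s = (3 x1^2 + a) / (2 y1)
s = (3*1^2 + 15) / (2*9) mod 17 = 1
x3 = s^2 - 2 x1 mod 17 = 1^2 - 2*1 = 16
y3 = s (x1 - x3) - y1 mod 17 = 1 * (1 - 16) - 9 = 10

2P = (16, 10)


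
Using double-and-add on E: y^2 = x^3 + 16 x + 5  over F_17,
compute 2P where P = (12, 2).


k = 2 = 10_2 (binary, LSB first: 01)
Double-and-add from P = (12, 2):
  bit 0 = 0: acc unchanged = O
  bit 1 = 1: acc = O + (8, 4) = (8, 4)

2P = (8, 4)


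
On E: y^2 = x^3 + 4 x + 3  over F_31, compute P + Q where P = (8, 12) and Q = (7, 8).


P != Q, so use the chord formula.
s = (y2 - y1) / (x2 - x1) = (27) / (30) mod 31 = 4
x3 = s^2 - x1 - x2 mod 31 = 4^2 - 8 - 7 = 1
y3 = s (x1 - x3) - y1 mod 31 = 4 * (8 - 1) - 12 = 16

P + Q = (1, 16)


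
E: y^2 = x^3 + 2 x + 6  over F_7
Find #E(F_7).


For each x in F_7, count y with y^2 = x^3 + 2 x + 6 mod 7:
  x = 1: RHS = 2, y in [3, 4]  -> 2 point(s)
  x = 2: RHS = 4, y in [2, 5]  -> 2 point(s)
  x = 3: RHS = 4, y in [2, 5]  -> 2 point(s)
  x = 4: RHS = 1, y in [1, 6]  -> 2 point(s)
  x = 5: RHS = 1, y in [1, 6]  -> 2 point(s)
Affine points: 10. Add the point at infinity: total = 11.

#E(F_7) = 11


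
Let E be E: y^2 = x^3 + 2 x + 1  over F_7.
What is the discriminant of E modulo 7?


4 a^3 + 27 b^2 = 4*2^3 + 27*1^2 = 32 + 27 = 59
Delta = -16 * (59) = -944
Delta mod 7 = 1

Delta = 1 (mod 7)


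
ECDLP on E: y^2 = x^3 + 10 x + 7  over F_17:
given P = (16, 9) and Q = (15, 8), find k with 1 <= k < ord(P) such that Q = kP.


Enumerate multiples of P until we hit Q = (15, 8):
  1P = (16, 9)
  2P = (1, 16)
  3P = (8, 2)
  4P = (2, 16)
  5P = (12, 6)
  6P = (14, 1)
  7P = (3, 9)
  8P = (15, 8)
Match found at i = 8.

k = 8


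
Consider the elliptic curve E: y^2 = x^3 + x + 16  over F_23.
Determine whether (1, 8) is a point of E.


Check whether y^2 = x^3 + 1 x + 16 (mod 23) for (x, y) = (1, 8).
LHS: y^2 = 8^2 mod 23 = 18
RHS: x^3 + 1 x + 16 = 1^3 + 1*1 + 16 mod 23 = 18
LHS = RHS

Yes, on the curve


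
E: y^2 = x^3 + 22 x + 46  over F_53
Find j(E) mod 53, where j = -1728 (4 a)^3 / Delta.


Delta = -16(4 a^3 + 27 b^2) mod 53 = 34
-1728 * (4 a)^3 = -1728 * (4*22)^3 mod 53 = 11
j = 11 * 34^(-1) mod 53 = 5

j = 5 (mod 53)


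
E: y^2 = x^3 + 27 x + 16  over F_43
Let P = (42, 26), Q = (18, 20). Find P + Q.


P != Q, so use the chord formula.
s = (y2 - y1) / (x2 - x1) = (37) / (19) mod 43 = 11
x3 = s^2 - x1 - x2 mod 43 = 11^2 - 42 - 18 = 18
y3 = s (x1 - x3) - y1 mod 43 = 11 * (42 - 18) - 26 = 23

P + Q = (18, 23)


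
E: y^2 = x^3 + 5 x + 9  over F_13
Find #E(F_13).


For each x in F_13, count y with y^2 = x^3 + 5 x + 9 mod 13:
  x = 0: RHS = 9, y in [3, 10]  -> 2 point(s)
  x = 2: RHS = 1, y in [1, 12]  -> 2 point(s)
  x = 3: RHS = 12, y in [5, 8]  -> 2 point(s)
  x = 5: RHS = 3, y in [4, 9]  -> 2 point(s)
  x = 7: RHS = 10, y in [6, 7]  -> 2 point(s)
  x = 9: RHS = 3, y in [4, 9]  -> 2 point(s)
  x = 11: RHS = 4, y in [2, 11]  -> 2 point(s)
  x = 12: RHS = 3, y in [4, 9]  -> 2 point(s)
Affine points: 16. Add the point at infinity: total = 17.

#E(F_13) = 17


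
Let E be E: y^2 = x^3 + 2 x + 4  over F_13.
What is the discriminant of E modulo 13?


4 a^3 + 27 b^2 = 4*2^3 + 27*4^2 = 32 + 432 = 464
Delta = -16 * (464) = -7424
Delta mod 13 = 12

Delta = 12 (mod 13)


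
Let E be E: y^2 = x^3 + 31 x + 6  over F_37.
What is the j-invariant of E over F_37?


Delta = -16(4 a^3 + 27 b^2) mod 37 = 11
-1728 * (4 a)^3 = -1728 * (4*31)^3 mod 37 = 6
j = 6 * 11^(-1) mod 37 = 14

j = 14 (mod 37)


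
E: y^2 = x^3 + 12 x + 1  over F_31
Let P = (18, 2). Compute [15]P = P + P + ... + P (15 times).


k = 15 = 1111_2 (binary, LSB first: 1111)
Double-and-add from P = (18, 2):
  bit 0 = 1: acc = O + (18, 2) = (18, 2)
  bit 1 = 1: acc = (18, 2) + (30, 22) = (3, 23)
  bit 2 = 1: acc = (3, 23) + (7, 26) = (8, 12)
  bit 3 = 1: acc = (8, 12) + (6, 17) = (0, 30)

15P = (0, 30)


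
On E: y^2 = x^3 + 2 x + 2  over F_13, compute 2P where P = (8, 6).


Doubling: s = (3 x1^2 + a) / (2 y1)
s = (3*8^2 + 2) / (2*6) mod 13 = 1
x3 = s^2 - 2 x1 mod 13 = 1^2 - 2*8 = 11
y3 = s (x1 - x3) - y1 mod 13 = 1 * (8 - 11) - 6 = 4

2P = (11, 4)


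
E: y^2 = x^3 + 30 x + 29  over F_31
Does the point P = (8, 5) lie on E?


Check whether y^2 = x^3 + 30 x + 29 (mod 31) for (x, y) = (8, 5).
LHS: y^2 = 5^2 mod 31 = 25
RHS: x^3 + 30 x + 29 = 8^3 + 30*8 + 29 mod 31 = 6
LHS != RHS

No, not on the curve


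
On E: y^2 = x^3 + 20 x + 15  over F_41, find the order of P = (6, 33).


Compute successive multiples of P until we hit O:
  1P = (6, 33)
  2P = (11, 7)
  3P = (33, 9)
  4P = (20, 25)
  5P = (17, 26)
  6P = (14, 28)
  7P = (31, 39)
  8P = (24, 25)
  ... (continuing to 22P)
  22P = O

ord(P) = 22


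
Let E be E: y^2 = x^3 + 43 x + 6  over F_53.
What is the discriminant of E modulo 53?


4 a^3 + 27 b^2 = 4*43^3 + 27*6^2 = 318028 + 972 = 319000
Delta = -16 * (319000) = -5104000
Delta mod 53 = 6

Delta = 6 (mod 53)


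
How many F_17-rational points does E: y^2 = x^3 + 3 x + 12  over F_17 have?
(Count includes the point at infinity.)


For each x in F_17, count y with y^2 = x^3 + 3 x + 12 mod 17:
  x = 1: RHS = 16, y in [4, 13]  -> 2 point(s)
  x = 2: RHS = 9, y in [3, 14]  -> 2 point(s)
  x = 5: RHS = 16, y in [4, 13]  -> 2 point(s)
  x = 6: RHS = 8, y in [5, 12]  -> 2 point(s)
  x = 7: RHS = 2, y in [6, 11]  -> 2 point(s)
  x = 8: RHS = 4, y in [2, 15]  -> 2 point(s)
  x = 11: RHS = 16, y in [4, 13]  -> 2 point(s)
  x = 12: RHS = 8, y in [5, 12]  -> 2 point(s)
  x = 13: RHS = 4, y in [2, 15]  -> 2 point(s)
  x = 15: RHS = 15, y in [7, 10]  -> 2 point(s)
  x = 16: RHS = 8, y in [5, 12]  -> 2 point(s)
Affine points: 22. Add the point at infinity: total = 23.

#E(F_17) = 23


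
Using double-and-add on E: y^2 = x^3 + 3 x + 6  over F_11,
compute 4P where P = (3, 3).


k = 4 = 100_2 (binary, LSB first: 001)
Double-and-add from P = (3, 3):
  bit 0 = 0: acc unchanged = O
  bit 1 = 0: acc unchanged = O
  bit 2 = 1: acc = O + (4, 7) = (4, 7)

4P = (4, 7)


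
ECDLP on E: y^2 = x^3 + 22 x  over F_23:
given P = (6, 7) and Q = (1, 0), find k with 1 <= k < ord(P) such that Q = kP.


Enumerate multiples of P until we hit Q = (1, 0):
  1P = (6, 7)
  2P = (1, 0)
Match found at i = 2.

k = 2


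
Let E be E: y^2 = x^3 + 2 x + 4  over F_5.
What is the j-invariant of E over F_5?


Delta = -16(4 a^3 + 27 b^2) mod 5 = 1
-1728 * (4 a)^3 = -1728 * (4*2)^3 mod 5 = 4
j = 4 * 1^(-1) mod 5 = 4

j = 4 (mod 5)


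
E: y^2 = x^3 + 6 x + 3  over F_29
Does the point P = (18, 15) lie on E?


Check whether y^2 = x^3 + 6 x + 3 (mod 29) for (x, y) = (18, 15).
LHS: y^2 = 15^2 mod 29 = 22
RHS: x^3 + 6 x + 3 = 18^3 + 6*18 + 3 mod 29 = 27
LHS != RHS

No, not on the curve


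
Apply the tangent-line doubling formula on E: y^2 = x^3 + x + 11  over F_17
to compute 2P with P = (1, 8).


Doubling: s = (3 x1^2 + a) / (2 y1)
s = (3*1^2 + 1) / (2*8) mod 17 = 13
x3 = s^2 - 2 x1 mod 17 = 13^2 - 2*1 = 14
y3 = s (x1 - x3) - y1 mod 17 = 13 * (1 - 14) - 8 = 10

2P = (14, 10)


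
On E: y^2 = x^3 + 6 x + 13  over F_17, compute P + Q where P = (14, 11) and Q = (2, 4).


P != Q, so use the chord formula.
s = (y2 - y1) / (x2 - x1) = (10) / (5) mod 17 = 2
x3 = s^2 - x1 - x2 mod 17 = 2^2 - 14 - 2 = 5
y3 = s (x1 - x3) - y1 mod 17 = 2 * (14 - 5) - 11 = 7

P + Q = (5, 7)


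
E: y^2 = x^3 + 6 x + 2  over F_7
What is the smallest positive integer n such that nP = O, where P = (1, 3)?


Compute successive multiples of P until we hit O:
  1P = (1, 3)
  2P = (2, 6)
  3P = (6, 3)
  4P = (0, 4)
  5P = (0, 3)
  6P = (6, 4)
  7P = (2, 1)
  8P = (1, 4)
  ... (continuing to 9P)
  9P = O

ord(P) = 9


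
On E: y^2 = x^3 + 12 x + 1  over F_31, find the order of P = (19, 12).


Compute successive multiples of P until we hit O:
  1P = (19, 12)
  2P = (2, 8)
  3P = (24, 16)
  4P = (6, 17)
  5P = (10, 6)
  6P = (30, 22)
  7P = (21, 20)
  8P = (7, 5)
  ... (continuing to 20P)
  20P = O

ord(P) = 20


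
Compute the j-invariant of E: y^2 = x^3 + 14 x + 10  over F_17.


Delta = -16(4 a^3 + 27 b^2) mod 17 = 8
-1728 * (4 a)^3 = -1728 * (4*14)^3 mod 17 = 2
j = 2 * 8^(-1) mod 17 = 13

j = 13 (mod 17)


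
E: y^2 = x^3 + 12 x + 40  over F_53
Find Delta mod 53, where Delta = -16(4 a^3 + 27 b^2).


4 a^3 + 27 b^2 = 4*12^3 + 27*40^2 = 6912 + 43200 = 50112
Delta = -16 * (50112) = -801792
Delta mod 53 = 45

Delta = 45 (mod 53)


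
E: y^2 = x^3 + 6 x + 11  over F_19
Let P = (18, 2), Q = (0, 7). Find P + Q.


P != Q, so use the chord formula.
s = (y2 - y1) / (x2 - x1) = (5) / (1) mod 19 = 5
x3 = s^2 - x1 - x2 mod 19 = 5^2 - 18 - 0 = 7
y3 = s (x1 - x3) - y1 mod 19 = 5 * (18 - 7) - 2 = 15

P + Q = (7, 15)


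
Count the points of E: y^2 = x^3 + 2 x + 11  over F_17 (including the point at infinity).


For each x in F_17, count y with y^2 = x^3 + 2 x + 11 mod 17:
  x = 4: RHS = 15, y in [7, 10]  -> 2 point(s)
  x = 6: RHS = 1, y in [1, 16]  -> 2 point(s)
  x = 11: RHS = 4, y in [2, 15]  -> 2 point(s)
  x = 15: RHS = 16, y in [4, 13]  -> 2 point(s)
  x = 16: RHS = 8, y in [5, 12]  -> 2 point(s)
Affine points: 10. Add the point at infinity: total = 11.

#E(F_17) = 11


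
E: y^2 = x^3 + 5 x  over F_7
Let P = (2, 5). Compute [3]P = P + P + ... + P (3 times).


k = 3 = 11_2 (binary, LSB first: 11)
Double-and-add from P = (2, 5):
  bit 0 = 1: acc = O + (2, 5) = (2, 5)
  bit 1 = 1: acc = (2, 5) + (4, 0) = (2, 2)

3P = (2, 2)


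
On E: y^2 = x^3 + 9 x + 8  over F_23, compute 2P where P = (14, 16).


Doubling: s = (3 x1^2 + a) / (2 y1)
s = (3*14^2 + 9) / (2*16) mod 23 = 5
x3 = s^2 - 2 x1 mod 23 = 5^2 - 2*14 = 20
y3 = s (x1 - x3) - y1 mod 23 = 5 * (14 - 20) - 16 = 0

2P = (20, 0)


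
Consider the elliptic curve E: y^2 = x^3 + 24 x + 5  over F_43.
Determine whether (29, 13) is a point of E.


Check whether y^2 = x^3 + 24 x + 5 (mod 43) for (x, y) = (29, 13).
LHS: y^2 = 13^2 mod 43 = 40
RHS: x^3 + 24 x + 5 = 29^3 + 24*29 + 5 mod 43 = 21
LHS != RHS

No, not on the curve


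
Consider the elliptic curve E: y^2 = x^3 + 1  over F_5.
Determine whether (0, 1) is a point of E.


Check whether y^2 = x^3 + 0 x + 1 (mod 5) for (x, y) = (0, 1).
LHS: y^2 = 1^2 mod 5 = 1
RHS: x^3 + 0 x + 1 = 0^3 + 0*0 + 1 mod 5 = 1
LHS = RHS

Yes, on the curve


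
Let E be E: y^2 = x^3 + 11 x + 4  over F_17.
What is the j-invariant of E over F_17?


Delta = -16(4 a^3 + 27 b^2) mod 17 = 10
-1728 * (4 a)^3 = -1728 * (4*11)^3 mod 17 = 16
j = 16 * 10^(-1) mod 17 = 5

j = 5 (mod 17)


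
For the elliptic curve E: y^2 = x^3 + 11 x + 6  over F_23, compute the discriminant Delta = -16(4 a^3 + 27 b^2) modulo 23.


4 a^3 + 27 b^2 = 4*11^3 + 27*6^2 = 5324 + 972 = 6296
Delta = -16 * (6296) = -100736
Delta mod 23 = 4

Delta = 4 (mod 23)


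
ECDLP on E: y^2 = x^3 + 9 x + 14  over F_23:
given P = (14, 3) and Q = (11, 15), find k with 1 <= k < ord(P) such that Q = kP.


Enumerate multiples of P until we hit Q = (11, 15):
  1P = (14, 3)
  2P = (11, 8)
  3P = (11, 15)
Match found at i = 3.

k = 3


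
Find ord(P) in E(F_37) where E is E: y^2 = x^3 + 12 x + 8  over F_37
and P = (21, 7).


Compute successive multiples of P until we hit O:
  1P = (21, 7)
  2P = (16, 2)
  3P = (1, 13)
  4P = (31, 33)
  5P = (11, 19)
  6P = (2, 22)
  7P = (26, 32)
  8P = (15, 23)
  ... (continuing to 40P)
  40P = O

ord(P) = 40


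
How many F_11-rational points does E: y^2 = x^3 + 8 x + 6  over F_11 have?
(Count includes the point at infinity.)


For each x in F_11, count y with y^2 = x^3 + 8 x + 6 mod 11:
  x = 1: RHS = 4, y in [2, 9]  -> 2 point(s)
  x = 4: RHS = 3, y in [5, 6]  -> 2 point(s)
  x = 7: RHS = 9, y in [3, 8]  -> 2 point(s)
  x = 9: RHS = 4, y in [2, 9]  -> 2 point(s)
Affine points: 8. Add the point at infinity: total = 9.

#E(F_11) = 9


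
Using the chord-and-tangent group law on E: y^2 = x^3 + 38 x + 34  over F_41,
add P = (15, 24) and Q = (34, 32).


P != Q, so use the chord formula.
s = (y2 - y1) / (x2 - x1) = (8) / (19) mod 41 = 22
x3 = s^2 - x1 - x2 mod 41 = 22^2 - 15 - 34 = 25
y3 = s (x1 - x3) - y1 mod 41 = 22 * (15 - 25) - 24 = 2

P + Q = (25, 2)


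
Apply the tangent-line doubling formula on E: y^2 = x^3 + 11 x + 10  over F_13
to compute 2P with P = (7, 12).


Doubling: s = (3 x1^2 + a) / (2 y1)
s = (3*7^2 + 11) / (2*12) mod 13 = 12
x3 = s^2 - 2 x1 mod 13 = 12^2 - 2*7 = 0
y3 = s (x1 - x3) - y1 mod 13 = 12 * (7 - 0) - 12 = 7

2P = (0, 7)


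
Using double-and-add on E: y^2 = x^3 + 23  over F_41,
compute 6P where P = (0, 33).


k = 6 = 110_2 (binary, LSB first: 011)
Double-and-add from P = (0, 33):
  bit 0 = 0: acc unchanged = O
  bit 1 = 1: acc = O + (0, 8) = (0, 8)
  bit 2 = 1: acc = (0, 8) + (0, 33) = O

6P = O


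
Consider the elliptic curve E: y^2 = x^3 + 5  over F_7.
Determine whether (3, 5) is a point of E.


Check whether y^2 = x^3 + 0 x + 5 (mod 7) for (x, y) = (3, 5).
LHS: y^2 = 5^2 mod 7 = 4
RHS: x^3 + 0 x + 5 = 3^3 + 0*3 + 5 mod 7 = 4
LHS = RHS

Yes, on the curve


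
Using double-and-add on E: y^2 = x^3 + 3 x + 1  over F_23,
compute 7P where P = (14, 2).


k = 7 = 111_2 (binary, LSB first: 111)
Double-and-add from P = (14, 2):
  bit 0 = 1: acc = O + (14, 2) = (14, 2)
  bit 1 = 1: acc = (14, 2) + (11, 10) = (0, 22)
  bit 2 = 1: acc = (0, 22) + (4, 10) = (5, 16)

7P = (5, 16)


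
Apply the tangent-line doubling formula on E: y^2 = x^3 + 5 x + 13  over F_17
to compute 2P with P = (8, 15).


Doubling: s = (3 x1^2 + a) / (2 y1)
s = (3*8^2 + 5) / (2*15) mod 17 = 6
x3 = s^2 - 2 x1 mod 17 = 6^2 - 2*8 = 3
y3 = s (x1 - x3) - y1 mod 17 = 6 * (8 - 3) - 15 = 15

2P = (3, 15)


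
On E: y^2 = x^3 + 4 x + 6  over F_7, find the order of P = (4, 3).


Compute successive multiples of P until we hit O:
  1P = (4, 3)
  2P = (1, 2)
  3P = (6, 1)
  4P = (5, 5)
  5P = (2, 1)
  6P = (2, 6)
  7P = (5, 2)
  8P = (6, 6)
  ... (continuing to 11P)
  11P = O

ord(P) = 11


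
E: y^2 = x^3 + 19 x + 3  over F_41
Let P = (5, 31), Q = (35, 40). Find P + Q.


P != Q, so use the chord formula.
s = (y2 - y1) / (x2 - x1) = (9) / (30) mod 41 = 29
x3 = s^2 - x1 - x2 mod 41 = 29^2 - 5 - 35 = 22
y3 = s (x1 - x3) - y1 mod 41 = 29 * (5 - 22) - 31 = 9

P + Q = (22, 9)


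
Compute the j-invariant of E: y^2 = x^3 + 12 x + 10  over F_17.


Delta = -16(4 a^3 + 27 b^2) mod 17 = 7
-1728 * (4 a)^3 = -1728 * (4*12)^3 mod 17 = 8
j = 8 * 7^(-1) mod 17 = 6

j = 6 (mod 17)


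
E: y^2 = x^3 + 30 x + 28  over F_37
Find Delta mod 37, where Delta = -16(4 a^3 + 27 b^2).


4 a^3 + 27 b^2 = 4*30^3 + 27*28^2 = 108000 + 21168 = 129168
Delta = -16 * (129168) = -2066688
Delta mod 37 = 21

Delta = 21 (mod 37)


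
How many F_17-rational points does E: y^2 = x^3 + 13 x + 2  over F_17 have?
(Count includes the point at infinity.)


For each x in F_17, count y with y^2 = x^3 + 13 x + 2 mod 17:
  x = 0: RHS = 2, y in [6, 11]  -> 2 point(s)
  x = 1: RHS = 16, y in [4, 13]  -> 2 point(s)
  x = 2: RHS = 2, y in [6, 11]  -> 2 point(s)
  x = 3: RHS = 0, y in [0]  -> 1 point(s)
  x = 4: RHS = 16, y in [4, 13]  -> 2 point(s)
  x = 9: RHS = 15, y in [7, 10]  -> 2 point(s)
  x = 12: RHS = 16, y in [4, 13]  -> 2 point(s)
  x = 14: RHS = 4, y in [2, 15]  -> 2 point(s)
  x = 15: RHS = 2, y in [6, 11]  -> 2 point(s)
Affine points: 17. Add the point at infinity: total = 18.

#E(F_17) = 18


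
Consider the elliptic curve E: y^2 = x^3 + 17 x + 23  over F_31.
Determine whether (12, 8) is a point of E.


Check whether y^2 = x^3 + 17 x + 23 (mod 31) for (x, y) = (12, 8).
LHS: y^2 = 8^2 mod 31 = 2
RHS: x^3 + 17 x + 23 = 12^3 + 17*12 + 23 mod 31 = 2
LHS = RHS

Yes, on the curve


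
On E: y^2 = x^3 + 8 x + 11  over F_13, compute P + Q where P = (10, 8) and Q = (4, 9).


P != Q, so use the chord formula.
s = (y2 - y1) / (x2 - x1) = (1) / (7) mod 13 = 2
x3 = s^2 - x1 - x2 mod 13 = 2^2 - 10 - 4 = 3
y3 = s (x1 - x3) - y1 mod 13 = 2 * (10 - 3) - 8 = 6

P + Q = (3, 6)


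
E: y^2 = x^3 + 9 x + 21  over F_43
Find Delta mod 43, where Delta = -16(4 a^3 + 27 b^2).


4 a^3 + 27 b^2 = 4*9^3 + 27*21^2 = 2916 + 11907 = 14823
Delta = -16 * (14823) = -237168
Delta mod 43 = 20

Delta = 20 (mod 43)


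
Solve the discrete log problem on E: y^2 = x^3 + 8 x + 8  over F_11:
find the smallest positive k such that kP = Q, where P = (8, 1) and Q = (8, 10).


Enumerate multiples of P until we hit Q = (8, 10):
  1P = (8, 1)
  2P = (7, 0)
  3P = (8, 10)
Match found at i = 3.

k = 3


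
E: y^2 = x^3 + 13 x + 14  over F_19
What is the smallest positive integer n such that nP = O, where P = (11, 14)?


Compute successive multiples of P until we hit O:
  1P = (11, 14)
  2P = (4, 4)
  3P = (1, 3)
  4P = (16, 9)
  5P = (12, 6)
  6P = (3, 17)
  7P = (9, 9)
  8P = (10, 17)
  ... (continuing to 24P)
  24P = O

ord(P) = 24


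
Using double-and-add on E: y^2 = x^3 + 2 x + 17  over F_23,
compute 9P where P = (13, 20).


k = 9 = 1001_2 (binary, LSB first: 1001)
Double-and-add from P = (13, 20):
  bit 0 = 1: acc = O + (13, 20) = (13, 20)
  bit 1 = 0: acc unchanged = (13, 20)
  bit 2 = 0: acc unchanged = (13, 20)
  bit 3 = 1: acc = (13, 20) + (8, 19) = (14, 12)

9P = (14, 12)


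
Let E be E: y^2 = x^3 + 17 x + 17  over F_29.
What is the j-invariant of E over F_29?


Delta = -16(4 a^3 + 27 b^2) mod 29 = 12
-1728 * (4 a)^3 = -1728 * (4*17)^3 mod 29 = 23
j = 23 * 12^(-1) mod 29 = 14

j = 14 (mod 29)


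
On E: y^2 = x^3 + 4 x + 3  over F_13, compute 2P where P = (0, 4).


Doubling: s = (3 x1^2 + a) / (2 y1)
s = (3*0^2 + 4) / (2*4) mod 13 = 7
x3 = s^2 - 2 x1 mod 13 = 7^2 - 2*0 = 10
y3 = s (x1 - x3) - y1 mod 13 = 7 * (0 - 10) - 4 = 4

2P = (10, 4)


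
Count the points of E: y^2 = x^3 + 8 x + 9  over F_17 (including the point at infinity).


For each x in F_17, count y with y^2 = x^3 + 8 x + 9 mod 17:
  x = 0: RHS = 9, y in [3, 14]  -> 2 point(s)
  x = 1: RHS = 1, y in [1, 16]  -> 2 point(s)
  x = 2: RHS = 16, y in [4, 13]  -> 2 point(s)
  x = 3: RHS = 9, y in [3, 14]  -> 2 point(s)
  x = 5: RHS = 4, y in [2, 15]  -> 2 point(s)
  x = 6: RHS = 1, y in [1, 16]  -> 2 point(s)
  x = 7: RHS = 0, y in [0]  -> 1 point(s)
  x = 10: RHS = 1, y in [1, 16]  -> 2 point(s)
  x = 11: RHS = 0, y in [0]  -> 1 point(s)
  x = 13: RHS = 15, y in [7, 10]  -> 2 point(s)
  x = 14: RHS = 9, y in [3, 14]  -> 2 point(s)
  x = 15: RHS = 2, y in [6, 11]  -> 2 point(s)
  x = 16: RHS = 0, y in [0]  -> 1 point(s)
Affine points: 23. Add the point at infinity: total = 24.

#E(F_17) = 24


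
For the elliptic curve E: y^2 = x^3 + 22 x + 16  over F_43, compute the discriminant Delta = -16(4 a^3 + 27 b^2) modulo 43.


4 a^3 + 27 b^2 = 4*22^3 + 27*16^2 = 42592 + 6912 = 49504
Delta = -16 * (49504) = -792064
Delta mod 43 = 39

Delta = 39 (mod 43)


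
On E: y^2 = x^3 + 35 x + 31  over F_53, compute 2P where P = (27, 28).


Doubling: s = (3 x1^2 + a) / (2 y1)
s = (3*27^2 + 35) / (2*28) mod 53 = 34
x3 = s^2 - 2 x1 mod 53 = 34^2 - 2*27 = 42
y3 = s (x1 - x3) - y1 mod 53 = 34 * (27 - 42) - 28 = 45

2P = (42, 45)


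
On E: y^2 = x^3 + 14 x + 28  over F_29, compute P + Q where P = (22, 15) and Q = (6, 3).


P != Q, so use the chord formula.
s = (y2 - y1) / (x2 - x1) = (17) / (13) mod 29 = 8
x3 = s^2 - x1 - x2 mod 29 = 8^2 - 22 - 6 = 7
y3 = s (x1 - x3) - y1 mod 29 = 8 * (22 - 7) - 15 = 18

P + Q = (7, 18)


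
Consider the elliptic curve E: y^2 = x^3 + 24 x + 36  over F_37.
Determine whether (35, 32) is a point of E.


Check whether y^2 = x^3 + 24 x + 36 (mod 37) for (x, y) = (35, 32).
LHS: y^2 = 32^2 mod 37 = 25
RHS: x^3 + 24 x + 36 = 35^3 + 24*35 + 36 mod 37 = 17
LHS != RHS

No, not on the curve


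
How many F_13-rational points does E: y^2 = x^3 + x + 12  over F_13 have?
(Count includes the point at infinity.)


For each x in F_13, count y with y^2 = x^3 + 1 x + 12 mod 13:
  x = 0: RHS = 12, y in [5, 8]  -> 2 point(s)
  x = 1: RHS = 1, y in [1, 12]  -> 2 point(s)
  x = 2: RHS = 9, y in [3, 10]  -> 2 point(s)
  x = 3: RHS = 3, y in [4, 9]  -> 2 point(s)
  x = 5: RHS = 12, y in [5, 8]  -> 2 point(s)
  x = 6: RHS = 0, y in [0]  -> 1 point(s)
  x = 8: RHS = 12, y in [5, 8]  -> 2 point(s)
  x = 9: RHS = 9, y in [3, 10]  -> 2 point(s)
  x = 12: RHS = 10, y in [6, 7]  -> 2 point(s)
Affine points: 17. Add the point at infinity: total = 18.

#E(F_13) = 18


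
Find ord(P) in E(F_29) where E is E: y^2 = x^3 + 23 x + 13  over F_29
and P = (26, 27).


Compute successive multiples of P until we hit O:
  1P = (26, 27)
  2P = (10, 5)
  3P = (18, 13)
  4P = (8, 19)
  5P = (2, 3)
  6P = (2, 26)
  7P = (8, 10)
  8P = (18, 16)
  ... (continuing to 11P)
  11P = O

ord(P) = 11


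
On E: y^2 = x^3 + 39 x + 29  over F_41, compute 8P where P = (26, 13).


k = 8 = 1000_2 (binary, LSB first: 0001)
Double-and-add from P = (26, 13):
  bit 0 = 0: acc unchanged = O
  bit 1 = 0: acc unchanged = O
  bit 2 = 0: acc unchanged = O
  bit 3 = 1: acc = O + (26, 28) = (26, 28)

8P = (26, 28)


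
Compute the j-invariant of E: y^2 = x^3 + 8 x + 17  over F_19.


Delta = -16(4 a^3 + 27 b^2) mod 19 = 8
-1728 * (4 a)^3 = -1728 * (4*8)^3 mod 19 = 12
j = 12 * 8^(-1) mod 19 = 11

j = 11 (mod 19)


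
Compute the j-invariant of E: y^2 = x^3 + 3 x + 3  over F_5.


Delta = -16(4 a^3 + 27 b^2) mod 5 = 4
-1728 * (4 a)^3 = -1728 * (4*3)^3 mod 5 = 1
j = 1 * 4^(-1) mod 5 = 4

j = 4 (mod 5)


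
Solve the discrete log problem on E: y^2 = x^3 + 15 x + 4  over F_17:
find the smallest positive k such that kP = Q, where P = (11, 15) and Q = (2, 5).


Enumerate multiples of P until we hit Q = (2, 5):
  1P = (11, 15)
  2P = (13, 4)
  3P = (2, 12)
  4P = (6, 15)
  5P = (0, 2)
  6P = (14, 0)
  7P = (0, 15)
  8P = (6, 2)
  9P = (2, 5)
Match found at i = 9.

k = 9


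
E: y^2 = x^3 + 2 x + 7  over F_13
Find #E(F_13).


For each x in F_13, count y with y^2 = x^3 + 2 x + 7 mod 13:
  x = 1: RHS = 10, y in [6, 7]  -> 2 point(s)
  x = 3: RHS = 1, y in [1, 12]  -> 2 point(s)
  x = 4: RHS = 1, y in [1, 12]  -> 2 point(s)
  x = 5: RHS = 12, y in [5, 8]  -> 2 point(s)
  x = 6: RHS = 1, y in [1, 12]  -> 2 point(s)
  x = 7: RHS = 0, y in [0]  -> 1 point(s)
  x = 9: RHS = 0, y in [0]  -> 1 point(s)
  x = 10: RHS = 0, y in [0]  -> 1 point(s)
  x = 12: RHS = 4, y in [2, 11]  -> 2 point(s)
Affine points: 15. Add the point at infinity: total = 16.

#E(F_13) = 16


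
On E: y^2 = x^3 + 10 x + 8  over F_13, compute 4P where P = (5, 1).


k = 4 = 100_2 (binary, LSB first: 001)
Double-and-add from P = (5, 1):
  bit 0 = 0: acc unchanged = O
  bit 1 = 0: acc unchanged = O
  bit 2 = 1: acc = O + (2, 6) = (2, 6)

4P = (2, 6)


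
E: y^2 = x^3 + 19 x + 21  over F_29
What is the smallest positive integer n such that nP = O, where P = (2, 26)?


Compute successive multiples of P until we hit O:
  1P = (2, 26)
  2P = (9, 15)
  3P = (11, 13)
  4P = (12, 11)
  5P = (10, 15)
  6P = (13, 0)
  7P = (10, 14)
  8P = (12, 18)
  ... (continuing to 12P)
  12P = O

ord(P) = 12


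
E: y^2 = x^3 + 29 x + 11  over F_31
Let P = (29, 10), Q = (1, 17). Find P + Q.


P != Q, so use the chord formula.
s = (y2 - y1) / (x2 - x1) = (7) / (3) mod 31 = 23
x3 = s^2 - x1 - x2 mod 31 = 23^2 - 29 - 1 = 3
y3 = s (x1 - x3) - y1 mod 31 = 23 * (29 - 3) - 10 = 30

P + Q = (3, 30)


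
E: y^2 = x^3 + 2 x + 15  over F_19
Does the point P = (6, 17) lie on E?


Check whether y^2 = x^3 + 2 x + 15 (mod 19) for (x, y) = (6, 17).
LHS: y^2 = 17^2 mod 19 = 4
RHS: x^3 + 2 x + 15 = 6^3 + 2*6 + 15 mod 19 = 15
LHS != RHS

No, not on the curve


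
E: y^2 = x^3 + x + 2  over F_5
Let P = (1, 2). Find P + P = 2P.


Doubling: s = (3 x1^2 + a) / (2 y1)
s = (3*1^2 + 1) / (2*2) mod 5 = 1
x3 = s^2 - 2 x1 mod 5 = 1^2 - 2*1 = 4
y3 = s (x1 - x3) - y1 mod 5 = 1 * (1 - 4) - 2 = 0

2P = (4, 0)


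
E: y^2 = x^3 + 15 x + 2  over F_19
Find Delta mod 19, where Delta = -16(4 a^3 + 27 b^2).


4 a^3 + 27 b^2 = 4*15^3 + 27*2^2 = 13500 + 108 = 13608
Delta = -16 * (13608) = -217728
Delta mod 19 = 12

Delta = 12 (mod 19)


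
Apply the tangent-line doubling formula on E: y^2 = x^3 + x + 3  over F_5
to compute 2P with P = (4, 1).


Doubling: s = (3 x1^2 + a) / (2 y1)
s = (3*4^2 + 1) / (2*1) mod 5 = 2
x3 = s^2 - 2 x1 mod 5 = 2^2 - 2*4 = 1
y3 = s (x1 - x3) - y1 mod 5 = 2 * (4 - 1) - 1 = 0

2P = (1, 0)


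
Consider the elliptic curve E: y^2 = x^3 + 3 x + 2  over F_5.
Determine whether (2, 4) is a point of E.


Check whether y^2 = x^3 + 3 x + 2 (mod 5) for (x, y) = (2, 4).
LHS: y^2 = 4^2 mod 5 = 1
RHS: x^3 + 3 x + 2 = 2^3 + 3*2 + 2 mod 5 = 1
LHS = RHS

Yes, on the curve


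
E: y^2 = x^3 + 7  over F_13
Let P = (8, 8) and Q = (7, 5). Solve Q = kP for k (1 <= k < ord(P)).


Enumerate multiples of P until we hit Q = (7, 5):
  1P = (8, 8)
  2P = (11, 8)
  3P = (7, 5)
Match found at i = 3.

k = 3


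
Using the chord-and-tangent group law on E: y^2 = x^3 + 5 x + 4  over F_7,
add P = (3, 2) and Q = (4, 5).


P != Q, so use the chord formula.
s = (y2 - y1) / (x2 - x1) = (3) / (1) mod 7 = 3
x3 = s^2 - x1 - x2 mod 7 = 3^2 - 3 - 4 = 2
y3 = s (x1 - x3) - y1 mod 7 = 3 * (3 - 2) - 2 = 1

P + Q = (2, 1)


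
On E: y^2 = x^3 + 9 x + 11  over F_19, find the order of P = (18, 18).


Compute successive multiples of P until we hit O:
  1P = (18, 18)
  2P = (0, 7)
  3P = (8, 5)
  4P = (4, 4)
  5P = (17, 2)
  6P = (12, 2)
  7P = (13, 8)
  8P = (11, 15)
  ... (continuing to 21P)
  21P = O

ord(P) = 21


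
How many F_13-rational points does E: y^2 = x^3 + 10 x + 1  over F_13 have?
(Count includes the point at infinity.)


For each x in F_13, count y with y^2 = x^3 + 10 x + 1 mod 13:
  x = 0: RHS = 1, y in [1, 12]  -> 2 point(s)
  x = 1: RHS = 12, y in [5, 8]  -> 2 point(s)
  x = 2: RHS = 3, y in [4, 9]  -> 2 point(s)
  x = 4: RHS = 1, y in [1, 12]  -> 2 point(s)
  x = 6: RHS = 4, y in [2, 11]  -> 2 point(s)
  x = 9: RHS = 1, y in [1, 12]  -> 2 point(s)
  x = 10: RHS = 9, y in [3, 10]  -> 2 point(s)
  x = 11: RHS = 12, y in [5, 8]  -> 2 point(s)
  x = 12: RHS = 3, y in [4, 9]  -> 2 point(s)
Affine points: 18. Add the point at infinity: total = 19.

#E(F_13) = 19


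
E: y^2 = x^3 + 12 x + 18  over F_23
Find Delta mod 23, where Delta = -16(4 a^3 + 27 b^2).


4 a^3 + 27 b^2 = 4*12^3 + 27*18^2 = 6912 + 8748 = 15660
Delta = -16 * (15660) = -250560
Delta mod 23 = 2

Delta = 2 (mod 23)


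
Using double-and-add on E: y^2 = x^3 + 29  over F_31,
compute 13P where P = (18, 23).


k = 13 = 1101_2 (binary, LSB first: 1011)
Double-and-add from P = (18, 23):
  bit 0 = 1: acc = O + (18, 23) = (18, 23)
  bit 1 = 0: acc unchanged = (18, 23)
  bit 2 = 1: acc = (18, 23) + (8, 13) = (6, 20)
  bit 3 = 1: acc = (6, 20) + (9, 13) = (18, 8)

13P = (18, 8)


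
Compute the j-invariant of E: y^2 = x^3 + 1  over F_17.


Delta = -16(4 a^3 + 27 b^2) mod 17 = 10
-1728 * (4 a)^3 = -1728 * (4*0)^3 mod 17 = 0
j = 0 * 10^(-1) mod 17 = 0

j = 0 (mod 17)


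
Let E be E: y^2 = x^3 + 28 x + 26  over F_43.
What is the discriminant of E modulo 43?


4 a^3 + 27 b^2 = 4*28^3 + 27*26^2 = 87808 + 18252 = 106060
Delta = -16 * (106060) = -1696960
Delta mod 43 = 35

Delta = 35 (mod 43)


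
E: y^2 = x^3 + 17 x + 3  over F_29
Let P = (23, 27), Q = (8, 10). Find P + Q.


P != Q, so use the chord formula.
s = (y2 - y1) / (x2 - x1) = (12) / (14) mod 29 = 5
x3 = s^2 - x1 - x2 mod 29 = 5^2 - 23 - 8 = 23
y3 = s (x1 - x3) - y1 mod 29 = 5 * (23 - 23) - 27 = 2

P + Q = (23, 2)


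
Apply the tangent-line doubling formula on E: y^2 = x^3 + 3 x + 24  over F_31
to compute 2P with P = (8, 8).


Doubling: s = (3 x1^2 + a) / (2 y1)
s = (3*8^2 + 3) / (2*8) mod 31 = 18
x3 = s^2 - 2 x1 mod 31 = 18^2 - 2*8 = 29
y3 = s (x1 - x3) - y1 mod 31 = 18 * (8 - 29) - 8 = 17

2P = (29, 17)


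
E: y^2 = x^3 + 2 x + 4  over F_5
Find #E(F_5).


For each x in F_5, count y with y^2 = x^3 + 2 x + 4 mod 5:
  x = 0: RHS = 4, y in [2, 3]  -> 2 point(s)
  x = 2: RHS = 1, y in [1, 4]  -> 2 point(s)
  x = 4: RHS = 1, y in [1, 4]  -> 2 point(s)
Affine points: 6. Add the point at infinity: total = 7.

#E(F_5) = 7


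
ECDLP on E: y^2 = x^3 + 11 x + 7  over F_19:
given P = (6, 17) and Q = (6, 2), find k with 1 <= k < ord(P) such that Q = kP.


Enumerate multiples of P until we hit Q = (6, 2):
  1P = (6, 17)
  2P = (5, 15)
  3P = (12, 9)
  4P = (7, 16)
  5P = (7, 3)
  6P = (12, 10)
  7P = (5, 4)
  8P = (6, 2)
Match found at i = 8.

k = 8
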